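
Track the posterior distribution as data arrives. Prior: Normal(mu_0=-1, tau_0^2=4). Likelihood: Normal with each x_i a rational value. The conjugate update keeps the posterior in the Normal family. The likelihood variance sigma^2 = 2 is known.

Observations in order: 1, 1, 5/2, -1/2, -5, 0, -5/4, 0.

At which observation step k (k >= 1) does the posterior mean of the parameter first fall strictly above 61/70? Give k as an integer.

k = 3

obs 1: x=1 → posterior Normal(1/3, 4/3)
obs 2: x=1 → posterior Normal(3/5, 4/5)
obs 3: x=5/2 → posterior Normal(8/7, 4/7)
obs 4: x=-1/2 → posterior Normal(7/9, 4/9)
obs 5: x=-5 → posterior Normal(-3/11, 4/11)
obs 6: x=0 → posterior Normal(-3/13, 4/13)
obs 7: x=-5/4 → posterior Normal(-11/30, 4/15)
obs 8: x=0 → posterior Normal(-11/34, 4/17)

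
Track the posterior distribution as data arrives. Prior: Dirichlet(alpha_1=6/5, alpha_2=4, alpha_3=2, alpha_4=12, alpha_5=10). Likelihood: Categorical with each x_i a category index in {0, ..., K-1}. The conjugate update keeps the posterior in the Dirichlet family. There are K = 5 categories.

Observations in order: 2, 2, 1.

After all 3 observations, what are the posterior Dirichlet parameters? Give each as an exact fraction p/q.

alpha_1=6/5, alpha_2=5, alpha_3=4, alpha_4=12, alpha_5=10

obs 1: x=2 → posterior Dirichlet(6/5, 4, 3, 12, 10)
obs 2: x=2 → posterior Dirichlet(6/5, 4, 4, 12, 10)
obs 3: x=1 → posterior Dirichlet(6/5, 5, 4, 12, 10)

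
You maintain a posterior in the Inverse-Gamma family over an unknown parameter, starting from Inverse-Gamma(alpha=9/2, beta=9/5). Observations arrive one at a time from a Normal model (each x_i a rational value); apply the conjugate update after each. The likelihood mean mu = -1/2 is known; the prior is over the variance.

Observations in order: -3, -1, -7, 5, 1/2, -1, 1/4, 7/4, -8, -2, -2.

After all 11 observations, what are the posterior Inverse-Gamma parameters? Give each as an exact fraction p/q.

obs 1: x=-3 → posterior Inverse-Gamma(5, 197/40)
obs 2: x=-1 → posterior Inverse-Gamma(11/2, 101/20)
obs 3: x=-7 → posterior Inverse-Gamma(6, 1047/40)
obs 4: x=5 → posterior Inverse-Gamma(13/2, 413/10)
obs 5: x=1/2 → posterior Inverse-Gamma(7, 209/5)
obs 6: x=-1 → posterior Inverse-Gamma(15/2, 1677/40)
obs 7: x=1/4 → posterior Inverse-Gamma(8, 6753/160)
obs 8: x=7/4 → posterior Inverse-Gamma(17/2, 3579/80)
obs 9: x=-8 → posterior Inverse-Gamma(9, 5829/80)
obs 10: x=-2 → posterior Inverse-Gamma(19/2, 5919/80)
obs 11: x=-2 → posterior Inverse-Gamma(10, 6009/80)

alpha=10, beta=6009/80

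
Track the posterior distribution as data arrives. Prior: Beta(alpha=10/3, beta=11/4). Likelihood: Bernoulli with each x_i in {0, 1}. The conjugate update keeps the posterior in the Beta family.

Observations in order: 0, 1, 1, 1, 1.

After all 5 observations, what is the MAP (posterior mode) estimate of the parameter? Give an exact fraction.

76/109

obs 1: x=0 → posterior Beta(10/3, 15/4)
obs 2: x=1 → posterior Beta(13/3, 15/4)
obs 3: x=1 → posterior Beta(16/3, 15/4)
obs 4: x=1 → posterior Beta(19/3, 15/4)
obs 5: x=1 → posterior Beta(22/3, 15/4)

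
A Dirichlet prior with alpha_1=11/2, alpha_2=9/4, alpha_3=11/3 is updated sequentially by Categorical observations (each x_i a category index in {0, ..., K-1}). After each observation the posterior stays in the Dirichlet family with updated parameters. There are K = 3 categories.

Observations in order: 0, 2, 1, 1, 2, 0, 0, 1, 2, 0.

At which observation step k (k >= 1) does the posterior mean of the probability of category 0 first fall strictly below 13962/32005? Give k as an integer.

obs 1: x=0 → posterior Dirichlet(13/2, 9/4, 11/3)
obs 2: x=2 → posterior Dirichlet(13/2, 9/4, 14/3)
obs 3: x=1 → posterior Dirichlet(13/2, 13/4, 14/3)
obs 4: x=1 → posterior Dirichlet(13/2, 17/4, 14/3)
obs 5: x=2 → posterior Dirichlet(13/2, 17/4, 17/3)
obs 6: x=0 → posterior Dirichlet(15/2, 17/4, 17/3)
obs 7: x=0 → posterior Dirichlet(17/2, 17/4, 17/3)
obs 8: x=1 → posterior Dirichlet(17/2, 21/4, 17/3)
obs 9: x=2 → posterior Dirichlet(17/2, 21/4, 20/3)
obs 10: x=0 → posterior Dirichlet(19/2, 21/4, 20/3)

k = 4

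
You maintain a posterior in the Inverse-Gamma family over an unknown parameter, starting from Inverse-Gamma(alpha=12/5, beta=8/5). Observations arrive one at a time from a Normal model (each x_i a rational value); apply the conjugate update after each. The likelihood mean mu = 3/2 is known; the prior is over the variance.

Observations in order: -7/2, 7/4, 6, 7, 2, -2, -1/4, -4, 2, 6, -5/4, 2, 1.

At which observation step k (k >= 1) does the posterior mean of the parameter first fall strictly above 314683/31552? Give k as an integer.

k = 4

obs 1: x=-7/2 → posterior Inverse-Gamma(29/10, 141/10)
obs 2: x=7/4 → posterior Inverse-Gamma(17/5, 2261/160)
obs 3: x=6 → posterior Inverse-Gamma(39/10, 3881/160)
obs 4: x=7 → posterior Inverse-Gamma(22/5, 6301/160)
obs 5: x=2 → posterior Inverse-Gamma(49/10, 6321/160)
obs 6: x=-2 → posterior Inverse-Gamma(27/5, 7301/160)
obs 7: x=-1/4 → posterior Inverse-Gamma(59/10, 3773/80)
obs 8: x=-4 → posterior Inverse-Gamma(32/5, 4983/80)
obs 9: x=2 → posterior Inverse-Gamma(69/10, 4993/80)
obs 10: x=6 → posterior Inverse-Gamma(37/5, 5803/80)
obs 11: x=-5/4 → posterior Inverse-Gamma(79/10, 12211/160)
obs 12: x=2 → posterior Inverse-Gamma(42/5, 12231/160)
obs 13: x=1 → posterior Inverse-Gamma(89/10, 12251/160)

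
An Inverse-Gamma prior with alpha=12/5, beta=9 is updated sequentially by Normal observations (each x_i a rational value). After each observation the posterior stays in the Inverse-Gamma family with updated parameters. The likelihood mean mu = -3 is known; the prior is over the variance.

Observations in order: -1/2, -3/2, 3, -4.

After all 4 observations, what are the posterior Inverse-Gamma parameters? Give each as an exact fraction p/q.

obs 1: x=-1/2 → posterior Inverse-Gamma(29/10, 97/8)
obs 2: x=-3/2 → posterior Inverse-Gamma(17/5, 53/4)
obs 3: x=3 → posterior Inverse-Gamma(39/10, 125/4)
obs 4: x=-4 → posterior Inverse-Gamma(22/5, 127/4)

alpha=22/5, beta=127/4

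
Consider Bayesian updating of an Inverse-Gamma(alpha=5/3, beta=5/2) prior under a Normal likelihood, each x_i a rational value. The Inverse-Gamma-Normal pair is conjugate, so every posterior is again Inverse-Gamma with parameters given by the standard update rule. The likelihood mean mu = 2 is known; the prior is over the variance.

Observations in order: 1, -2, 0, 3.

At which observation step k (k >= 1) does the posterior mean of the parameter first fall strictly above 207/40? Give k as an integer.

obs 1: x=1 → posterior Inverse-Gamma(13/6, 3)
obs 2: x=-2 → posterior Inverse-Gamma(8/3, 11)
obs 3: x=0 → posterior Inverse-Gamma(19/6, 13)
obs 4: x=3 → posterior Inverse-Gamma(11/3, 27/2)

k = 2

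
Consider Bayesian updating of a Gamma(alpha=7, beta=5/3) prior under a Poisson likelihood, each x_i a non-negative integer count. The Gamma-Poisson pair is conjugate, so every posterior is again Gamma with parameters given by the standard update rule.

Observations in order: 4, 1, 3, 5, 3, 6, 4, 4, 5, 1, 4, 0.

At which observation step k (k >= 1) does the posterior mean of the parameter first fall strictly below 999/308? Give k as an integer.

obs 1: x=4 → posterior Gamma(11, 8/3)
obs 2: x=1 → posterior Gamma(12, 11/3)
obs 3: x=3 → posterior Gamma(15, 14/3)
obs 4: x=5 → posterior Gamma(20, 17/3)
obs 5: x=3 → posterior Gamma(23, 20/3)
obs 6: x=6 → posterior Gamma(29, 23/3)
obs 7: x=4 → posterior Gamma(33, 26/3)
obs 8: x=4 → posterior Gamma(37, 29/3)
obs 9: x=5 → posterior Gamma(42, 32/3)
obs 10: x=1 → posterior Gamma(43, 35/3)
obs 11: x=4 → posterior Gamma(47, 38/3)
obs 12: x=0 → posterior Gamma(47, 41/3)

k = 3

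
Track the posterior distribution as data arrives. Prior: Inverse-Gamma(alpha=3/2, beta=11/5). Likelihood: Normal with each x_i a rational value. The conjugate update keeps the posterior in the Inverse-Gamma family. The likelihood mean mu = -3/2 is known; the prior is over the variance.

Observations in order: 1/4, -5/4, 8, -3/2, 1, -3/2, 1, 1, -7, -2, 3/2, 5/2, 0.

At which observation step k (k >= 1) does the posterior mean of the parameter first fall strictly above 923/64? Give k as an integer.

obs 1: x=1/4 → posterior Inverse-Gamma(2, 597/160)
obs 2: x=-5/4 → posterior Inverse-Gamma(5/2, 301/80)
obs 3: x=8 → posterior Inverse-Gamma(3, 3911/80)
obs 4: x=-3/2 → posterior Inverse-Gamma(7/2, 3911/80)
obs 5: x=1 → posterior Inverse-Gamma(4, 4161/80)
obs 6: x=-3/2 → posterior Inverse-Gamma(9/2, 4161/80)
obs 7: x=1 → posterior Inverse-Gamma(5, 4411/80)
obs 8: x=1 → posterior Inverse-Gamma(11/2, 4661/80)
obs 9: x=-7 → posterior Inverse-Gamma(6, 5871/80)
obs 10: x=-2 → posterior Inverse-Gamma(13/2, 5881/80)
obs 11: x=3/2 → posterior Inverse-Gamma(7, 6241/80)
obs 12: x=5/2 → posterior Inverse-Gamma(15/2, 6881/80)
obs 13: x=0 → posterior Inverse-Gamma(8, 6971/80)

k = 3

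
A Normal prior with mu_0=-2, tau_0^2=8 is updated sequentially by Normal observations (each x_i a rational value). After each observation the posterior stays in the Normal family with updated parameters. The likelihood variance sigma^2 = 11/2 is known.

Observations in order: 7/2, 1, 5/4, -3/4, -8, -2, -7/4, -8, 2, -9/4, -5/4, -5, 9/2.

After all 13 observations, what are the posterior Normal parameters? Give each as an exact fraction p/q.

mu_0=-290/219, tau_0^2=88/219

obs 1: x=7/2 → posterior Normal(34/27, 88/27)
obs 2: x=1 → posterior Normal(50/43, 88/43)
obs 3: x=5/4 → posterior Normal(70/59, 88/59)
obs 4: x=-3/4 → posterior Normal(58/75, 88/75)
obs 5: x=-8 → posterior Normal(-10/13, 88/91)
obs 6: x=-2 → posterior Normal(-102/107, 88/107)
obs 7: x=-7/4 → posterior Normal(-130/123, 88/123)
obs 8: x=-8 → posterior Normal(-258/139, 88/139)
obs 9: x=2 → posterior Normal(-226/155, 88/155)
obs 10: x=-9/4 → posterior Normal(-262/171, 88/171)
obs 11: x=-5/4 → posterior Normal(-282/187, 8/17)
obs 12: x=-5 → posterior Normal(-362/203, 88/203)
obs 13: x=9/2 → posterior Normal(-290/219, 88/219)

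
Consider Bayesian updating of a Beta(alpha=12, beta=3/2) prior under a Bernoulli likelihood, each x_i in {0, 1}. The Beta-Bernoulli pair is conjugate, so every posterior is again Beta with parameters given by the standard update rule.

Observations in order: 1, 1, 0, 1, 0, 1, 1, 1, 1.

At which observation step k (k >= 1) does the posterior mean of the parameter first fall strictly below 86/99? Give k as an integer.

obs 1: x=1 → posterior Beta(13, 3/2)
obs 2: x=1 → posterior Beta(14, 3/2)
obs 3: x=0 → posterior Beta(14, 5/2)
obs 4: x=1 → posterior Beta(15, 5/2)
obs 5: x=0 → posterior Beta(15, 7/2)
obs 6: x=1 → posterior Beta(16, 7/2)
obs 7: x=1 → posterior Beta(17, 7/2)
obs 8: x=1 → posterior Beta(18, 7/2)
obs 9: x=1 → posterior Beta(19, 7/2)

k = 3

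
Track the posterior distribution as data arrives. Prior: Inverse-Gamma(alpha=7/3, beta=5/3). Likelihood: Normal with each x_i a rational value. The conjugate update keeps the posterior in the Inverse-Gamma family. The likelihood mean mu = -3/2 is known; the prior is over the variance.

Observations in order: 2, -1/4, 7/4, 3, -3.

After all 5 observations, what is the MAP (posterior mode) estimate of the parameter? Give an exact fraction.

241/56

obs 1: x=2 → posterior Inverse-Gamma(17/6, 187/24)
obs 2: x=-1/4 → posterior Inverse-Gamma(10/3, 823/96)
obs 3: x=7/4 → posterior Inverse-Gamma(23/6, 665/48)
obs 4: x=3 → posterior Inverse-Gamma(13/3, 1151/48)
obs 5: x=-3 → posterior Inverse-Gamma(29/6, 1205/48)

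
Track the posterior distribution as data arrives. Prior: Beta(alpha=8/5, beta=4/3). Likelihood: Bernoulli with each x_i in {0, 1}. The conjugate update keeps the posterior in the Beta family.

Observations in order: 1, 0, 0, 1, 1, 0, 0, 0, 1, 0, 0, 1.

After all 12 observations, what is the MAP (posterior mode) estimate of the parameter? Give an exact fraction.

42/97

obs 1: x=1 → posterior Beta(13/5, 4/3)
obs 2: x=0 → posterior Beta(13/5, 7/3)
obs 3: x=0 → posterior Beta(13/5, 10/3)
obs 4: x=1 → posterior Beta(18/5, 10/3)
obs 5: x=1 → posterior Beta(23/5, 10/3)
obs 6: x=0 → posterior Beta(23/5, 13/3)
obs 7: x=0 → posterior Beta(23/5, 16/3)
obs 8: x=0 → posterior Beta(23/5, 19/3)
obs 9: x=1 → posterior Beta(28/5, 19/3)
obs 10: x=0 → posterior Beta(28/5, 22/3)
obs 11: x=0 → posterior Beta(28/5, 25/3)
obs 12: x=1 → posterior Beta(33/5, 25/3)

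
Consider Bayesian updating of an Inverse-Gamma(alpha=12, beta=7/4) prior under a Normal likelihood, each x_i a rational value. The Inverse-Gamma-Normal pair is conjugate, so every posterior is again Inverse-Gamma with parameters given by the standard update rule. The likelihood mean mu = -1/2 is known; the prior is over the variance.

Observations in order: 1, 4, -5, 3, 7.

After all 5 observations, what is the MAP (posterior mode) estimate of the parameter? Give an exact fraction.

obs 1: x=1 → posterior Inverse-Gamma(25/2, 23/8)
obs 2: x=4 → posterior Inverse-Gamma(13, 13)
obs 3: x=-5 → posterior Inverse-Gamma(27/2, 185/8)
obs 4: x=3 → posterior Inverse-Gamma(14, 117/4)
obs 5: x=7 → posterior Inverse-Gamma(29/2, 459/8)

459/124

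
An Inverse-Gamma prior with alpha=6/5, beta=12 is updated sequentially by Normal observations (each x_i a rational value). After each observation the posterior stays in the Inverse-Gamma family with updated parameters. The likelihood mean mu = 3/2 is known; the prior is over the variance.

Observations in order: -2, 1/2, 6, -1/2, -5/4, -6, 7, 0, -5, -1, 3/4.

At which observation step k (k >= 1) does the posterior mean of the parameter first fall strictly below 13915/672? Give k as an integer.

k = 2

obs 1: x=-2 → posterior Inverse-Gamma(17/10, 145/8)
obs 2: x=1/2 → posterior Inverse-Gamma(11/5, 149/8)
obs 3: x=6 → posterior Inverse-Gamma(27/10, 115/4)
obs 4: x=-1/2 → posterior Inverse-Gamma(16/5, 123/4)
obs 5: x=-5/4 → posterior Inverse-Gamma(37/10, 1105/32)
obs 6: x=-6 → posterior Inverse-Gamma(21/5, 2005/32)
obs 7: x=7 → posterior Inverse-Gamma(47/10, 2489/32)
obs 8: x=0 → posterior Inverse-Gamma(26/5, 2525/32)
obs 9: x=-5 → posterior Inverse-Gamma(57/10, 3201/32)
obs 10: x=-1 → posterior Inverse-Gamma(31/5, 3301/32)
obs 11: x=3/4 → posterior Inverse-Gamma(67/10, 1655/16)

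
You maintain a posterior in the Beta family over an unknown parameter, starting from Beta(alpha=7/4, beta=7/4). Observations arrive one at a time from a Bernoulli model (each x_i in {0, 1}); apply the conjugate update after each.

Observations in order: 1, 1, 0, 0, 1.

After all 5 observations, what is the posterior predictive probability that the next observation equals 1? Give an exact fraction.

19/34

obs 1: x=1 → posterior Beta(11/4, 7/4)
obs 2: x=1 → posterior Beta(15/4, 7/4)
obs 3: x=0 → posterior Beta(15/4, 11/4)
obs 4: x=0 → posterior Beta(15/4, 15/4)
obs 5: x=1 → posterior Beta(19/4, 15/4)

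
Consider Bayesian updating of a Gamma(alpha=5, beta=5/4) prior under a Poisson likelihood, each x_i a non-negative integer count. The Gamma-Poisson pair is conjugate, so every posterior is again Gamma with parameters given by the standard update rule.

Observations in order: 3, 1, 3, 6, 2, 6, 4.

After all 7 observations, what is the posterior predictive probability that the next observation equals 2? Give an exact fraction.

obs 1: x=3 → posterior Gamma(8, 9/4)
obs 2: x=1 → posterior Gamma(9, 13/4)
obs 3: x=3 → posterior Gamma(12, 17/4)
obs 4: x=6 → posterior Gamma(18, 21/4)
obs 5: x=2 → posterior Gamma(20, 25/4)
obs 6: x=6 → posterior Gamma(26, 29/4)
obs 7: x=4 → posterior Gamma(30, 33/4)

26729518275118736876387657921192758004637800716560/152214200233450528559804138174517974884637692126081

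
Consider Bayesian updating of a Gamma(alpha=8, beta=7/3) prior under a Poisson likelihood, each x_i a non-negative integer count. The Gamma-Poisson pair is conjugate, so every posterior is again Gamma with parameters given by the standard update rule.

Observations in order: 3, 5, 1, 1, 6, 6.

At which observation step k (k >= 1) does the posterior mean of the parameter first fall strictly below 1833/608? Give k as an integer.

obs 1: x=3 → posterior Gamma(11, 10/3)
obs 2: x=5 → posterior Gamma(16, 13/3)
obs 3: x=1 → posterior Gamma(17, 16/3)
obs 4: x=1 → posterior Gamma(18, 19/3)
obs 5: x=6 → posterior Gamma(24, 22/3)
obs 6: x=6 → posterior Gamma(30, 25/3)

k = 4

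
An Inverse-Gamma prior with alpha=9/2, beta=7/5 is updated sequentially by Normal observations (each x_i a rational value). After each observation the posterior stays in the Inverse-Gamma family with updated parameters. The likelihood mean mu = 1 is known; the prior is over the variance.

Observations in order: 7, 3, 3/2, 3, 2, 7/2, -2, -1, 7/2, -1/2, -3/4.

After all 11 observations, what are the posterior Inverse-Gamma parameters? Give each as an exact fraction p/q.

alpha=10, beta=6309/160

obs 1: x=7 → posterior Inverse-Gamma(5, 97/5)
obs 2: x=3 → posterior Inverse-Gamma(11/2, 107/5)
obs 3: x=3/2 → posterior Inverse-Gamma(6, 861/40)
obs 4: x=3 → posterior Inverse-Gamma(13/2, 941/40)
obs 5: x=2 → posterior Inverse-Gamma(7, 961/40)
obs 6: x=7/2 → posterior Inverse-Gamma(15/2, 543/20)
obs 7: x=-2 → posterior Inverse-Gamma(8, 633/20)
obs 8: x=-1 → posterior Inverse-Gamma(17/2, 673/20)
obs 9: x=7/2 → posterior Inverse-Gamma(9, 1471/40)
obs 10: x=-1/2 → posterior Inverse-Gamma(19/2, 379/10)
obs 11: x=-3/4 → posterior Inverse-Gamma(10, 6309/160)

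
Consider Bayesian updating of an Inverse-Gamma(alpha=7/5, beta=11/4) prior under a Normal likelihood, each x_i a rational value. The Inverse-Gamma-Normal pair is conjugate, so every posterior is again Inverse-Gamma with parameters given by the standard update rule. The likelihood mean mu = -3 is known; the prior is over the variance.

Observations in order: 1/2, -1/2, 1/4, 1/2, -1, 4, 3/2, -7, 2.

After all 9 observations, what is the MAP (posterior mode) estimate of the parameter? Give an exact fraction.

4295/368

obs 1: x=1/2 → posterior Inverse-Gamma(19/10, 71/8)
obs 2: x=-1/2 → posterior Inverse-Gamma(12/5, 12)
obs 3: x=1/4 → posterior Inverse-Gamma(29/10, 553/32)
obs 4: x=1/2 → posterior Inverse-Gamma(17/5, 749/32)
obs 5: x=-1 → posterior Inverse-Gamma(39/10, 813/32)
obs 6: x=4 → posterior Inverse-Gamma(22/5, 1597/32)
obs 7: x=3/2 → posterior Inverse-Gamma(49/10, 1921/32)
obs 8: x=-7 → posterior Inverse-Gamma(27/5, 2177/32)
obs 9: x=2 → posterior Inverse-Gamma(59/10, 2577/32)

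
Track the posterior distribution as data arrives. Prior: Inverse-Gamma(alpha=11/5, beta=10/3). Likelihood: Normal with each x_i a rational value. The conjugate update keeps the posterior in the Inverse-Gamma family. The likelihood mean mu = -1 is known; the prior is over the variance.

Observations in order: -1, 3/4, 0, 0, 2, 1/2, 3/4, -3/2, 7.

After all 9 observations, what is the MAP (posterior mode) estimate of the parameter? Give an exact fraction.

obs 1: x=-1 → posterior Inverse-Gamma(27/10, 10/3)
obs 2: x=3/4 → posterior Inverse-Gamma(16/5, 467/96)
obs 3: x=0 → posterior Inverse-Gamma(37/10, 515/96)
obs 4: x=0 → posterior Inverse-Gamma(21/5, 563/96)
obs 5: x=2 → posterior Inverse-Gamma(47/10, 995/96)
obs 6: x=1/2 → posterior Inverse-Gamma(26/5, 1103/96)
obs 7: x=3/4 → posterior Inverse-Gamma(57/10, 625/48)
obs 8: x=-3/2 → posterior Inverse-Gamma(31/5, 631/48)
obs 9: x=7 → posterior Inverse-Gamma(67/10, 2167/48)

985/168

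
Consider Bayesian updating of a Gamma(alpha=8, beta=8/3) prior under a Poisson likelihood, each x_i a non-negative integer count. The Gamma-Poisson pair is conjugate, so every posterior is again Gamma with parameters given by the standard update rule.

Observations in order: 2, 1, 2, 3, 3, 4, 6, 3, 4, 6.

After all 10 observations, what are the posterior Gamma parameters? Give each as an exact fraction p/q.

obs 1: x=2 → posterior Gamma(10, 11/3)
obs 2: x=1 → posterior Gamma(11, 14/3)
obs 3: x=2 → posterior Gamma(13, 17/3)
obs 4: x=3 → posterior Gamma(16, 20/3)
obs 5: x=3 → posterior Gamma(19, 23/3)
obs 6: x=4 → posterior Gamma(23, 26/3)
obs 7: x=6 → posterior Gamma(29, 29/3)
obs 8: x=3 → posterior Gamma(32, 32/3)
obs 9: x=4 → posterior Gamma(36, 35/3)
obs 10: x=6 → posterior Gamma(42, 38/3)

alpha=42, beta=38/3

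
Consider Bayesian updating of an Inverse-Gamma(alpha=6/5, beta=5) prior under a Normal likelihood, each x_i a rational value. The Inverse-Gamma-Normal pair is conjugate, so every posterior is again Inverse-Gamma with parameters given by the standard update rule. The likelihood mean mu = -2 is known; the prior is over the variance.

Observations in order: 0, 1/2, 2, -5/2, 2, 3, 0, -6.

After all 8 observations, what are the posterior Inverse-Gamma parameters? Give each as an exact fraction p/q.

obs 1: x=0 → posterior Inverse-Gamma(17/10, 7)
obs 2: x=1/2 → posterior Inverse-Gamma(11/5, 81/8)
obs 3: x=2 → posterior Inverse-Gamma(27/10, 145/8)
obs 4: x=-5/2 → posterior Inverse-Gamma(16/5, 73/4)
obs 5: x=2 → posterior Inverse-Gamma(37/10, 105/4)
obs 6: x=3 → posterior Inverse-Gamma(21/5, 155/4)
obs 7: x=0 → posterior Inverse-Gamma(47/10, 163/4)
obs 8: x=-6 → posterior Inverse-Gamma(26/5, 195/4)

alpha=26/5, beta=195/4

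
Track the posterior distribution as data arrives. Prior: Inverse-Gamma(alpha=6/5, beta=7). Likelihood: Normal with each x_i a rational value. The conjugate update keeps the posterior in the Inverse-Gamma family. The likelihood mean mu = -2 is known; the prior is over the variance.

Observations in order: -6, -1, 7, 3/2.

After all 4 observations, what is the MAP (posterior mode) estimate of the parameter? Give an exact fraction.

obs 1: x=-6 → posterior Inverse-Gamma(17/10, 15)
obs 2: x=-1 → posterior Inverse-Gamma(11/5, 31/2)
obs 3: x=7 → posterior Inverse-Gamma(27/10, 56)
obs 4: x=3/2 → posterior Inverse-Gamma(16/5, 497/8)

355/24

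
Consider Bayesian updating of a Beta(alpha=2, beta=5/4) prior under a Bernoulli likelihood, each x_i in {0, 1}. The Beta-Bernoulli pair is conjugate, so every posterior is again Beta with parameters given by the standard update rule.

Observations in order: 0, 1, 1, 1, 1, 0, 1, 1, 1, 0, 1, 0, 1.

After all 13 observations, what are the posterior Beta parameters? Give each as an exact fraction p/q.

obs 1: x=0 → posterior Beta(2, 9/4)
obs 2: x=1 → posterior Beta(3, 9/4)
obs 3: x=1 → posterior Beta(4, 9/4)
obs 4: x=1 → posterior Beta(5, 9/4)
obs 5: x=1 → posterior Beta(6, 9/4)
obs 6: x=0 → posterior Beta(6, 13/4)
obs 7: x=1 → posterior Beta(7, 13/4)
obs 8: x=1 → posterior Beta(8, 13/4)
obs 9: x=1 → posterior Beta(9, 13/4)
obs 10: x=0 → posterior Beta(9, 17/4)
obs 11: x=1 → posterior Beta(10, 17/4)
obs 12: x=0 → posterior Beta(10, 21/4)
obs 13: x=1 → posterior Beta(11, 21/4)

alpha=11, beta=21/4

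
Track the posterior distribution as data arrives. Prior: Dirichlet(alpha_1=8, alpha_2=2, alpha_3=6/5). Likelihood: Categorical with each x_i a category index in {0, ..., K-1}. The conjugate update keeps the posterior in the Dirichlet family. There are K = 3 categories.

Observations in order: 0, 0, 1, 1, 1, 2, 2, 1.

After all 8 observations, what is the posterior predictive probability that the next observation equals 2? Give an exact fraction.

1/6

obs 1: x=0 → posterior Dirichlet(9, 2, 6/5)
obs 2: x=0 → posterior Dirichlet(10, 2, 6/5)
obs 3: x=1 → posterior Dirichlet(10, 3, 6/5)
obs 4: x=1 → posterior Dirichlet(10, 4, 6/5)
obs 5: x=1 → posterior Dirichlet(10, 5, 6/5)
obs 6: x=2 → posterior Dirichlet(10, 5, 11/5)
obs 7: x=2 → posterior Dirichlet(10, 5, 16/5)
obs 8: x=1 → posterior Dirichlet(10, 6, 16/5)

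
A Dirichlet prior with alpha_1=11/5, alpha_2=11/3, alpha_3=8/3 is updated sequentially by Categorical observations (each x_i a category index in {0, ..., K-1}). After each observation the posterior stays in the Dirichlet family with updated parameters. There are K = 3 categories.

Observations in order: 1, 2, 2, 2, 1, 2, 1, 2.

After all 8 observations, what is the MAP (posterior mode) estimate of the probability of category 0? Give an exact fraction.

obs 1: x=1 → posterior Dirichlet(11/5, 14/3, 8/3)
obs 2: x=2 → posterior Dirichlet(11/5, 14/3, 11/3)
obs 3: x=2 → posterior Dirichlet(11/5, 14/3, 14/3)
obs 4: x=2 → posterior Dirichlet(11/5, 14/3, 17/3)
obs 5: x=1 → posterior Dirichlet(11/5, 17/3, 17/3)
obs 6: x=2 → posterior Dirichlet(11/5, 17/3, 20/3)
obs 7: x=1 → posterior Dirichlet(11/5, 20/3, 20/3)
obs 8: x=2 → posterior Dirichlet(11/5, 20/3, 23/3)

18/203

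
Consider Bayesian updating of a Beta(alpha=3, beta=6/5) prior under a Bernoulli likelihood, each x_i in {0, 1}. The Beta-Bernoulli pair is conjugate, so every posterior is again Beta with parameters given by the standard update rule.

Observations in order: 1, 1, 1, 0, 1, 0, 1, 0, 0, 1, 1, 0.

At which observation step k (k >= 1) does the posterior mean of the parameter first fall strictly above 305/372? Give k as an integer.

obs 1: x=1 → posterior Beta(4, 6/5)
obs 2: x=1 → posterior Beta(5, 6/5)
obs 3: x=1 → posterior Beta(6, 6/5)
obs 4: x=0 → posterior Beta(6, 11/5)
obs 5: x=1 → posterior Beta(7, 11/5)
obs 6: x=0 → posterior Beta(7, 16/5)
obs 7: x=1 → posterior Beta(8, 16/5)
obs 8: x=0 → posterior Beta(8, 21/5)
obs 9: x=0 → posterior Beta(8, 26/5)
obs 10: x=1 → posterior Beta(9, 26/5)
obs 11: x=1 → posterior Beta(10, 26/5)
obs 12: x=0 → posterior Beta(10, 31/5)

k = 3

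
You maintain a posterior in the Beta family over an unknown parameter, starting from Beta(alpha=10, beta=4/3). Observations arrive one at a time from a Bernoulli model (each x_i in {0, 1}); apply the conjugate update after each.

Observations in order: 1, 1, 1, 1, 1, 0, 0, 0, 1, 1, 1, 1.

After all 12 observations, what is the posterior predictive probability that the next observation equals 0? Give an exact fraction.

13/70

obs 1: x=1 → posterior Beta(11, 4/3)
obs 2: x=1 → posterior Beta(12, 4/3)
obs 3: x=1 → posterior Beta(13, 4/3)
obs 4: x=1 → posterior Beta(14, 4/3)
obs 5: x=1 → posterior Beta(15, 4/3)
obs 6: x=0 → posterior Beta(15, 7/3)
obs 7: x=0 → posterior Beta(15, 10/3)
obs 8: x=0 → posterior Beta(15, 13/3)
obs 9: x=1 → posterior Beta(16, 13/3)
obs 10: x=1 → posterior Beta(17, 13/3)
obs 11: x=1 → posterior Beta(18, 13/3)
obs 12: x=1 → posterior Beta(19, 13/3)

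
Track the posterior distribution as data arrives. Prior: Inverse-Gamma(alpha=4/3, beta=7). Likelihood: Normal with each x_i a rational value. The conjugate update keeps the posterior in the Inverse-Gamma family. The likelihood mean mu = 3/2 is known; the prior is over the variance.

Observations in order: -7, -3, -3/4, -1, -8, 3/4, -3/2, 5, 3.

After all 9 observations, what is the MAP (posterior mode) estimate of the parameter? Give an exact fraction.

obs 1: x=-7 → posterior Inverse-Gamma(11/6, 345/8)
obs 2: x=-3 → posterior Inverse-Gamma(7/3, 213/4)
obs 3: x=-3/4 → posterior Inverse-Gamma(17/6, 1785/32)
obs 4: x=-1 → posterior Inverse-Gamma(10/3, 1885/32)
obs 5: x=-8 → posterior Inverse-Gamma(23/6, 3329/32)
obs 6: x=3/4 → posterior Inverse-Gamma(13/3, 1669/16)
obs 7: x=-3/2 → posterior Inverse-Gamma(29/6, 1741/16)
obs 8: x=5 → posterior Inverse-Gamma(16/3, 1839/16)
obs 9: x=3 → posterior Inverse-Gamma(35/6, 1857/16)

5571/328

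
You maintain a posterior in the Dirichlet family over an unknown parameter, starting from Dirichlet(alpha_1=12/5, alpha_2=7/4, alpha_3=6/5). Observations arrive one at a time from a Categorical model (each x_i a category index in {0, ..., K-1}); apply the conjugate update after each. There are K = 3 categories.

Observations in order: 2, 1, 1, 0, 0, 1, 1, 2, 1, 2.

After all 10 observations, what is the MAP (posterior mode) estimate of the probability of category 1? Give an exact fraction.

obs 1: x=2 → posterior Dirichlet(12/5, 7/4, 11/5)
obs 2: x=1 → posterior Dirichlet(12/5, 11/4, 11/5)
obs 3: x=1 → posterior Dirichlet(12/5, 15/4, 11/5)
obs 4: x=0 → posterior Dirichlet(17/5, 15/4, 11/5)
obs 5: x=0 → posterior Dirichlet(22/5, 15/4, 11/5)
obs 6: x=1 → posterior Dirichlet(22/5, 19/4, 11/5)
obs 7: x=1 → posterior Dirichlet(22/5, 23/4, 11/5)
obs 8: x=2 → posterior Dirichlet(22/5, 23/4, 16/5)
obs 9: x=1 → posterior Dirichlet(22/5, 27/4, 16/5)
obs 10: x=2 → posterior Dirichlet(22/5, 27/4, 21/5)

115/247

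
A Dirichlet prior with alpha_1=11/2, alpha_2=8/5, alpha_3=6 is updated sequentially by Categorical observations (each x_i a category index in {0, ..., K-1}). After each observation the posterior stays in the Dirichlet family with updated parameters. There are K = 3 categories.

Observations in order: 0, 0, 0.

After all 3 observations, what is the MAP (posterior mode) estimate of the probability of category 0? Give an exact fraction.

75/131

obs 1: x=0 → posterior Dirichlet(13/2, 8/5, 6)
obs 2: x=0 → posterior Dirichlet(15/2, 8/5, 6)
obs 3: x=0 → posterior Dirichlet(17/2, 8/5, 6)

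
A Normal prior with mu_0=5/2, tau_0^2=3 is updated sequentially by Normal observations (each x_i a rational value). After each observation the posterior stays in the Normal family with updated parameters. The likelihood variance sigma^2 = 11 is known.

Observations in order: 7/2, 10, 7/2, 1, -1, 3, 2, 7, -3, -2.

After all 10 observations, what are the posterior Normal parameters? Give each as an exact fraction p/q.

obs 1: x=7/2 → posterior Normal(19/7, 33/14)
obs 2: x=10 → posterior Normal(4, 33/17)
obs 3: x=7/2 → posterior Normal(157/40, 33/20)
obs 4: x=1 → posterior Normal(163/46, 33/23)
obs 5: x=-1 → posterior Normal(157/52, 33/26)
obs 6: x=3 → posterior Normal(175/58, 33/29)
obs 7: x=2 → posterior Normal(187/64, 33/32)
obs 8: x=7 → posterior Normal(229/70, 33/35)
obs 9: x=-3 → posterior Normal(211/76, 33/38)
obs 10: x=-2 → posterior Normal(199/82, 33/41)

mu_0=199/82, tau_0^2=33/41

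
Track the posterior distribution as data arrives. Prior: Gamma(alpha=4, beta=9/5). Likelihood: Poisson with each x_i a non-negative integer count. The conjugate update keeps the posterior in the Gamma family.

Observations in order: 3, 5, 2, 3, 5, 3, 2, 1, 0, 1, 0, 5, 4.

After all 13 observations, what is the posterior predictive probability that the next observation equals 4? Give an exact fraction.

obs 1: x=3 → posterior Gamma(7, 14/5)
obs 2: x=5 → posterior Gamma(12, 19/5)
obs 3: x=2 → posterior Gamma(14, 24/5)
obs 4: x=3 → posterior Gamma(17, 29/5)
obs 5: x=5 → posterior Gamma(22, 34/5)
obs 6: x=3 → posterior Gamma(25, 39/5)
obs 7: x=2 → posterior Gamma(27, 44/5)
obs 8: x=1 → posterior Gamma(28, 49/5)
obs 9: x=0 → posterior Gamma(28, 54/5)
obs 10: x=1 → posterior Gamma(29, 59/5)
obs 11: x=0 → posterior Gamma(29, 64/5)
obs 12: x=5 → posterior Gamma(34, 69/5)
obs 13: x=4 → posterior Gamma(38, 74/5)

6794635707273230089910424801741067459984928466035287705064772441795146547200000/50157725483905227341761748890141694180076101090840037071925071763978352502147041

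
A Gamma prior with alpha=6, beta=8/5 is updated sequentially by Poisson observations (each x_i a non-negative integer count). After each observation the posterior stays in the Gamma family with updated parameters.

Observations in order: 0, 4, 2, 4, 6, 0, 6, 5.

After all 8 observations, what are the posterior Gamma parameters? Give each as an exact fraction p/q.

obs 1: x=0 → posterior Gamma(6, 13/5)
obs 2: x=4 → posterior Gamma(10, 18/5)
obs 3: x=2 → posterior Gamma(12, 23/5)
obs 4: x=4 → posterior Gamma(16, 28/5)
obs 5: x=6 → posterior Gamma(22, 33/5)
obs 6: x=0 → posterior Gamma(22, 38/5)
obs 7: x=6 → posterior Gamma(28, 43/5)
obs 8: x=5 → posterior Gamma(33, 48/5)

alpha=33, beta=48/5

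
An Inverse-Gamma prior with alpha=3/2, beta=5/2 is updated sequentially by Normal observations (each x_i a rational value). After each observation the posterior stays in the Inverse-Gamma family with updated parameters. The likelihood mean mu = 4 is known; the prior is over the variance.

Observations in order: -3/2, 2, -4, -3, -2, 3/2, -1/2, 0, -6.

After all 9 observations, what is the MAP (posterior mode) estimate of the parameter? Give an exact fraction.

obs 1: x=-3/2 → posterior Inverse-Gamma(2, 141/8)
obs 2: x=2 → posterior Inverse-Gamma(5/2, 157/8)
obs 3: x=-4 → posterior Inverse-Gamma(3, 413/8)
obs 4: x=-3 → posterior Inverse-Gamma(7/2, 609/8)
obs 5: x=-2 → posterior Inverse-Gamma(4, 753/8)
obs 6: x=3/2 → posterior Inverse-Gamma(9/2, 389/4)
obs 7: x=-1/2 → posterior Inverse-Gamma(5, 859/8)
obs 8: x=0 → posterior Inverse-Gamma(11/2, 923/8)
obs 9: x=-6 → posterior Inverse-Gamma(6, 1323/8)

189/8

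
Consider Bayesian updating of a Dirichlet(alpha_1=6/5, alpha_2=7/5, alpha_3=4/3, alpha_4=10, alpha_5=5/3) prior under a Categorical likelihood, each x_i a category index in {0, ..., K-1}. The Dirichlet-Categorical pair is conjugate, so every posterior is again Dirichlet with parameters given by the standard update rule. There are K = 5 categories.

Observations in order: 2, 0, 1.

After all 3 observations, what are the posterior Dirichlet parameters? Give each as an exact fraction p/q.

alpha_1=11/5, alpha_2=12/5, alpha_3=7/3, alpha_4=10, alpha_5=5/3

obs 1: x=2 → posterior Dirichlet(6/5, 7/5, 7/3, 10, 5/3)
obs 2: x=0 → posterior Dirichlet(11/5, 7/5, 7/3, 10, 5/3)
obs 3: x=1 → posterior Dirichlet(11/5, 12/5, 7/3, 10, 5/3)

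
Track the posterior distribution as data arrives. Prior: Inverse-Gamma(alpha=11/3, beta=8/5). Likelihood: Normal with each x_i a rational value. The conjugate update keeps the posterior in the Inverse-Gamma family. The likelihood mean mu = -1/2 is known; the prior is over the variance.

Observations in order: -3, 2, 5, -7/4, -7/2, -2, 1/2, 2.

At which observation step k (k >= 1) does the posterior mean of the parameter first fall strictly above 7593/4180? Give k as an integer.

k = 2

obs 1: x=-3 → posterior Inverse-Gamma(25/6, 189/40)
obs 2: x=2 → posterior Inverse-Gamma(14/3, 157/20)
obs 3: x=5 → posterior Inverse-Gamma(31/6, 919/40)
obs 4: x=-7/4 → posterior Inverse-Gamma(17/3, 3801/160)
obs 5: x=-7/2 → posterior Inverse-Gamma(37/6, 4521/160)
obs 6: x=-2 → posterior Inverse-Gamma(20/3, 4701/160)
obs 7: x=1/2 → posterior Inverse-Gamma(43/6, 4781/160)
obs 8: x=2 → posterior Inverse-Gamma(23/3, 5281/160)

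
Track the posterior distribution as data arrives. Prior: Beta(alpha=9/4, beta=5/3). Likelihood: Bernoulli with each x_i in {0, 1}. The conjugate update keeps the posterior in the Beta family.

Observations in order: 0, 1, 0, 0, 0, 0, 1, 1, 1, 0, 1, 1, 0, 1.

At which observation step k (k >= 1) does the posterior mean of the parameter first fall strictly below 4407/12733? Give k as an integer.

k = 6

obs 1: x=0 → posterior Beta(9/4, 8/3)
obs 2: x=1 → posterior Beta(13/4, 8/3)
obs 3: x=0 → posterior Beta(13/4, 11/3)
obs 4: x=0 → posterior Beta(13/4, 14/3)
obs 5: x=0 → posterior Beta(13/4, 17/3)
obs 6: x=0 → posterior Beta(13/4, 20/3)
obs 7: x=1 → posterior Beta(17/4, 20/3)
obs 8: x=1 → posterior Beta(21/4, 20/3)
obs 9: x=1 → posterior Beta(25/4, 20/3)
obs 10: x=0 → posterior Beta(25/4, 23/3)
obs 11: x=1 → posterior Beta(29/4, 23/3)
obs 12: x=1 → posterior Beta(33/4, 23/3)
obs 13: x=0 → posterior Beta(33/4, 26/3)
obs 14: x=1 → posterior Beta(37/4, 26/3)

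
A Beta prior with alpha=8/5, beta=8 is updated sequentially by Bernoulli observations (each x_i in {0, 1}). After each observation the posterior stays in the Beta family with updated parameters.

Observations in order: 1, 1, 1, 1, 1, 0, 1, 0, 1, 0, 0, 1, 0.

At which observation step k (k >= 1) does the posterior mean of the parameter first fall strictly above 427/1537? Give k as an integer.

k = 2

obs 1: x=1 → posterior Beta(13/5, 8)
obs 2: x=1 → posterior Beta(18/5, 8)
obs 3: x=1 → posterior Beta(23/5, 8)
obs 4: x=1 → posterior Beta(28/5, 8)
obs 5: x=1 → posterior Beta(33/5, 8)
obs 6: x=0 → posterior Beta(33/5, 9)
obs 7: x=1 → posterior Beta(38/5, 9)
obs 8: x=0 → posterior Beta(38/5, 10)
obs 9: x=1 → posterior Beta(43/5, 10)
obs 10: x=0 → posterior Beta(43/5, 11)
obs 11: x=0 → posterior Beta(43/5, 12)
obs 12: x=1 → posterior Beta(48/5, 12)
obs 13: x=0 → posterior Beta(48/5, 13)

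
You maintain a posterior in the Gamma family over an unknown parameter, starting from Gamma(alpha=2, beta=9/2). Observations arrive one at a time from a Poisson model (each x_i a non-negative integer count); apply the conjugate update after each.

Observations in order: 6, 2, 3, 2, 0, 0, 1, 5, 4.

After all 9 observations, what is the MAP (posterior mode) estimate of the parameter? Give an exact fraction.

16/9

obs 1: x=6 → posterior Gamma(8, 11/2)
obs 2: x=2 → posterior Gamma(10, 13/2)
obs 3: x=3 → posterior Gamma(13, 15/2)
obs 4: x=2 → posterior Gamma(15, 17/2)
obs 5: x=0 → posterior Gamma(15, 19/2)
obs 6: x=0 → posterior Gamma(15, 21/2)
obs 7: x=1 → posterior Gamma(16, 23/2)
obs 8: x=5 → posterior Gamma(21, 25/2)
obs 9: x=4 → posterior Gamma(25, 27/2)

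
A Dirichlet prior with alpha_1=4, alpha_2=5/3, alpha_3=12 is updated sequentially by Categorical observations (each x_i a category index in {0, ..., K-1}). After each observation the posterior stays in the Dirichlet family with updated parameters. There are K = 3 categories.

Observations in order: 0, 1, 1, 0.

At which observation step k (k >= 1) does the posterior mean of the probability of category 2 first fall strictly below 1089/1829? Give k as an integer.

k = 3

obs 1: x=0 → posterior Dirichlet(5, 5/3, 12)
obs 2: x=1 → posterior Dirichlet(5, 8/3, 12)
obs 3: x=1 → posterior Dirichlet(5, 11/3, 12)
obs 4: x=0 → posterior Dirichlet(6, 11/3, 12)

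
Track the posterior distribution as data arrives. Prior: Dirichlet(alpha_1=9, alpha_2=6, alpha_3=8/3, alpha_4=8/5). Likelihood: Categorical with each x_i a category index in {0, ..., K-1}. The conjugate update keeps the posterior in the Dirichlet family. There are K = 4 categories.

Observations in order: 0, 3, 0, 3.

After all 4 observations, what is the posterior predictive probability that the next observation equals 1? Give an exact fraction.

90/349

obs 1: x=0 → posterior Dirichlet(10, 6, 8/3, 8/5)
obs 2: x=3 → posterior Dirichlet(10, 6, 8/3, 13/5)
obs 3: x=0 → posterior Dirichlet(11, 6, 8/3, 13/5)
obs 4: x=3 → posterior Dirichlet(11, 6, 8/3, 18/5)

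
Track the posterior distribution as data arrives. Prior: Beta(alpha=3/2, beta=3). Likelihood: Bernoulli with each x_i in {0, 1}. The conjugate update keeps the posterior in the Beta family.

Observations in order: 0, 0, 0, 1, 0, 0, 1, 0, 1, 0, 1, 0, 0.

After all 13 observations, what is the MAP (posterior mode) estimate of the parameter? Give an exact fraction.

9/31

obs 1: x=0 → posterior Beta(3/2, 4)
obs 2: x=0 → posterior Beta(3/2, 5)
obs 3: x=0 → posterior Beta(3/2, 6)
obs 4: x=1 → posterior Beta(5/2, 6)
obs 5: x=0 → posterior Beta(5/2, 7)
obs 6: x=0 → posterior Beta(5/2, 8)
obs 7: x=1 → posterior Beta(7/2, 8)
obs 8: x=0 → posterior Beta(7/2, 9)
obs 9: x=1 → posterior Beta(9/2, 9)
obs 10: x=0 → posterior Beta(9/2, 10)
obs 11: x=1 → posterior Beta(11/2, 10)
obs 12: x=0 → posterior Beta(11/2, 11)
obs 13: x=0 → posterior Beta(11/2, 12)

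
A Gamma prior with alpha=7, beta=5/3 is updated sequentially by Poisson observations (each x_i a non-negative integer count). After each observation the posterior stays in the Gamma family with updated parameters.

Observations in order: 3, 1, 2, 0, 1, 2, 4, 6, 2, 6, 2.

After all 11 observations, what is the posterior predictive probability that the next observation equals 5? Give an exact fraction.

obs 1: x=3 → posterior Gamma(10, 8/3)
obs 2: x=1 → posterior Gamma(11, 11/3)
obs 3: x=2 → posterior Gamma(13, 14/3)
obs 4: x=0 → posterior Gamma(13, 17/3)
obs 5: x=1 → posterior Gamma(14, 20/3)
obs 6: x=2 → posterior Gamma(16, 23/3)
obs 7: x=4 → posterior Gamma(20, 26/3)
obs 8: x=6 → posterior Gamma(26, 29/3)
obs 9: x=2 → posterior Gamma(28, 32/3)
obs 10: x=6 → posterior Gamma(34, 35/3)
obs 11: x=2 → posterior Gamma(36, 38/3)

119137072879731445204897091710972720112547325387268388201959522304/1330877630632711998713399240963346255985889330161650994325137953641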